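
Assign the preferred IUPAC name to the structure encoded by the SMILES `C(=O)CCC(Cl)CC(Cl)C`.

The longest carbon chain that includes the –CHO group has 7 carbons, so the parent hydride is heptane.
The principal characteristic group is an aldehyde (terminal –CHO), named with the suffix -al.
Number the chain so that the aldehyde carbon is C-1 by definition.
That gives chloro groups at C-4 and C-6.
The name is 4,6-dichloroheptanal.

4,6-dichloroheptanal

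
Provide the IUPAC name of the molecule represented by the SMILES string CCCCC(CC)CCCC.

The longest carbon chain is 9 atoms: the parent is nonane.
Numbering from either end gives identical locants here.
With this numbering: an ethyl group at C-5.
Putting it together: 5-ethylnonane.

5-ethylnonane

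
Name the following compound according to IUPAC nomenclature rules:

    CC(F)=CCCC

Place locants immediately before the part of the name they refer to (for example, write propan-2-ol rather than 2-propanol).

2-fluorohex-2-ene

Counting along the main chain through the multiple bond gives 6 carbons: the parent is hexane.
A C=C double bond in the chain gives the infix -ene-.
Number the chain so that numbering from this end puts the double bond at C-2 rather than C-4.
With this numbering: the double bond between C-2 and C-3; a fluoro group at C-2.
Putting it together: 2-fluorohex-2-ene.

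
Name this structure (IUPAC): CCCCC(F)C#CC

4-fluorooct-2-yne

The longest carbon chain that includes the multiple bond has 8 carbons, so the parent hydride is octane.
There is one C≡C triple bond, indicated by the ending -yne.
The numbering direction is chosen so that numbering from this end puts the triple bond at C-2 rather than C-6.
That gives the triple bond between C-2 and C-3; a fluoro group at C-4.
The name is 4-fluorooct-2-yne.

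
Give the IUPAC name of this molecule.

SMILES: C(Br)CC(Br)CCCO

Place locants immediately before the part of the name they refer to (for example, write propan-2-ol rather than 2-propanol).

4,6-dibromohexan-1-ol

The longest chain bearing the –OH group is 6 carbons long (hexane).
An alcohol (–OH) is the principal characteristic group, giving the suffix -ol.
Number the chain so that numbering from this end puts the hydroxyl group at C-1 rather than C-6.
With this numbering: the hydroxyl at C-1; bromo groups at C-4 and C-6.
Putting it together: 4,6-dibromohexan-1-ol.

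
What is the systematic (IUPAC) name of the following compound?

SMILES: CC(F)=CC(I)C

2-fluoro-4-iodopent-2-ene

The longest carbon chain that includes the multiple bond has 5 carbons, so the parent hydride is pentane.
A C=C double bond in the chain gives the infix -ene-.
The numbering direction is chosen so that numbering from this end puts the double bond at C-2 rather than C-3.
That gives the double bond between C-2 and C-3; a fluoro group at C-2; an iodo group at C-4.
Substituent prefixes are cited in alphabetical order (multiplying prefixes like di-/tri- are ignored for ordering).
Assembling the pieces gives 2-fluoro-4-iodopent-2-ene.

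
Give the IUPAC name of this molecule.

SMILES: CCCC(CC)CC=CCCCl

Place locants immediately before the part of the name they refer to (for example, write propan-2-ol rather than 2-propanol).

1-chloro-6-ethylnon-3-ene

Counting along the main chain through the multiple bond gives 9 carbons: the parent is nonane.
The chain contains a C=C double bond, so the unsaturation ending is -ene.
Number the chain so that numbering from this end puts the double bond at C-3 rather than C-6.
That gives the double bond between C-3 and C-4; a chloro group at C-1; an ethyl group at C-6.
Substituent prefixes are cited in alphabetical order (multiplying prefixes like di-/tri- are ignored for ordering).
The name is 1-chloro-6-ethylnon-3-ene.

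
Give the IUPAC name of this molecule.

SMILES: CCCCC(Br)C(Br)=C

2,3-dibromohept-1-ene

The longest chain bearing the multiple bond is 7 carbons long (heptane).
The chain contains a C=C double bond, so the unsaturation ending is -ene.
Number the chain so that numbering from this end puts the double bond at C-1 rather than C-6.
With this numbering: the double bond between C-1 and C-2; bromo groups at C-2 and C-3.
Assembling the pieces gives 2,3-dibromohept-1-ene.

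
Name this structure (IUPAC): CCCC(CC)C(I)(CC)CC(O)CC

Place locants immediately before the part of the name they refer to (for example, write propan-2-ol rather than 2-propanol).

5,6-diethyl-5-iodononan-3-ol

Counting along the main chain through the –OH group gives 9 carbons: the parent is nonane.
The principal characteristic group is an alcohol (–OH), named with the suffix -ol.
The numbering direction is chosen so that numbering from this end puts the hydroxyl group at C-3 rather than C-7.
This places the hydroxyl at C-3; ethyl groups at C-5 and C-6; an iodo group at C-5.
Prefixes are listed alphabetically: ethyl, iodo.
Putting it together: 5,6-diethyl-5-iodononan-3-ol.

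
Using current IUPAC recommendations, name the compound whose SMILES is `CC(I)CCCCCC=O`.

The longest chain bearing the –CHO group is 8 carbons long (octane).
An aldehyde (terminal –CHO) is the principal characteristic group, giving the suffix -al.
Choose the numbering such that the aldehyde carbon is C-1 by definition.
That gives an iodo group at C-7.
Putting it together: 7-iodooctanal.

7-iodooctanal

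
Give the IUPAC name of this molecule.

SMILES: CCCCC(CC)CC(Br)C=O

The longest carbon chain that includes the –CHO group has 8 carbons, so the parent hydride is octane.
An aldehyde (terminal –CHO) is the principal characteristic group, giving the suffix -al.
Number the chain so that the aldehyde carbon is C-1 by definition.
With this numbering: a bromo group at C-2; an ethyl group at C-4.
Substituent prefixes are cited in alphabetical order (multiplying prefixes like di-/tri- are ignored for ordering).
The name is 2-bromo-4-ethyloctanal.

2-bromo-4-ethyloctanal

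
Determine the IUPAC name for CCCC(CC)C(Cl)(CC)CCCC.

The parent chain contains 9 carbons (nonane).
Choose the numbering such that the substituent locant set {4,5,5} is lower than {5,5,6} at the first point of difference.
That gives a chloro group at C-5; ethyl groups at C-4 and C-5.
Substituent prefixes are cited in alphabetical order (multiplying prefixes like di-/tri- are ignored for ordering).
The name is 5-chloro-4,5-diethylnonane.

5-chloro-4,5-diethylnonane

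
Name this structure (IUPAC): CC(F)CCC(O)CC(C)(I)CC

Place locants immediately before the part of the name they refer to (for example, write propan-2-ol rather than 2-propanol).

2-fluoro-7-iodo-7-methylnonan-5-ol

The longest carbon chain that includes the –OH group has 9 carbons, so the parent hydride is nonane.
The highest-priority functional group is an alcohol (–OH), so the name ends in -ol.
Number the chain so that the substituent locant set {2,7,7} is lower than {3,3,8} at the first point of difference.
With this numbering: the hydroxyl at C-5; a fluoro group at C-2; an iodo group at C-7; a methyl group at C-7.
Prefixes are listed alphabetically: fluoro, iodo, methyl.
Putting it together: 2-fluoro-7-iodo-7-methylnonan-5-ol.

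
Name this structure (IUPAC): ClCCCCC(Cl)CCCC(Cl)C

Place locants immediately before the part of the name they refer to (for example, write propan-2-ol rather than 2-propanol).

The parent chain contains 10 carbons (decane).
Choose the numbering such that the substituent locant set {1,5,9} is lower than {2,6,10} at the first point of difference.
With this numbering: chloro groups at C-1 and C-5 and C-9.
Putting it together: 1,5,9-trichlorodecane.

1,5,9-trichlorodecane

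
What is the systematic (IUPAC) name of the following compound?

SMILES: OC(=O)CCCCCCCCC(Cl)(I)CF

The longest chain bearing the –COOH group is 11 carbons long (undecane).
A carboxylic acid (terminal –COOH) is the principal characteristic group, giving the suffix -oic acid.
Number the chain so that the carboxylic acid carbon is C-1 by definition.
With this numbering: a chloro group at C-10; a fluoro group at C-11; an iodo group at C-10.
The substituents are ordered alphabetically, ignoring any di-/tri- multipliers.
Assembling the pieces gives 10-chloro-11-fluoro-10-iodoundecanoic acid.

10-chloro-11-fluoro-10-iodoundecanoic acid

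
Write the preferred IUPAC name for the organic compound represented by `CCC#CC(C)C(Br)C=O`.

The longest carbon chain that includes the –CHO group and the multiple bond has 7 carbons, so the parent hydride is heptane.
The highest-priority functional group is an aldehyde (terminal –CHO), so the name ends in -al.
A C≡C triple bond in the chain gives the infix -yne-.
Number the chain so that the aldehyde carbon is C-1 by definition.
That gives the triple bond between C-4 and C-5; a bromo group at C-2; a methyl group at C-3.
Substituent prefixes are cited in alphabetical order (multiplying prefixes like di-/tri- are ignored for ordering).
The name is 2-bromo-3-methylhept-4-ynal.

2-bromo-3-methylhept-4-ynal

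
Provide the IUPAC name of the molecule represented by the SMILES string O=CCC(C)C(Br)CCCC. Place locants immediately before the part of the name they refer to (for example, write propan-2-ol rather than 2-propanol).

4-bromo-3-methyloctanal

The longest chain bearing the –CHO group is 8 carbons long (octane).
The highest-priority functional group is an aldehyde (terminal –CHO), so the name ends in -al.
Choose the numbering such that the aldehyde carbon is C-1 by definition.
This places a bromo group at C-4; a methyl group at C-3.
Substituent prefixes are cited in alphabetical order (multiplying prefixes like di-/tri- are ignored for ordering).
The name is 4-bromo-3-methyloctanal.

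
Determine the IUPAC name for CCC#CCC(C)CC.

Counting along the main chain through the multiple bond gives 8 carbons: the parent is octane.
There is one C≡C triple bond, indicated by the ending -yne.
The numbering direction is chosen so that numbering from this end puts the triple bond at C-3 rather than C-5.
With this numbering: the triple bond between C-3 and C-4; a methyl group at C-6.
The name is 6-methyloct-3-yne.

6-methyloct-3-yne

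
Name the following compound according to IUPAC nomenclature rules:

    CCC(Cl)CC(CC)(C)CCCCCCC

The parent chain contains 12 carbons (dodecane).
The numbering direction is chosen so that the substituent locant set {3,5,5} is lower than {8,8,10} at the first point of difference.
That gives a chloro group at C-3; an ethyl group at C-5; a methyl group at C-5.
Prefixes are listed alphabetically: chloro, ethyl, methyl.
Assembling the pieces gives 3-chloro-5-ethyl-5-methyldodecane.

3-chloro-5-ethyl-5-methyldodecane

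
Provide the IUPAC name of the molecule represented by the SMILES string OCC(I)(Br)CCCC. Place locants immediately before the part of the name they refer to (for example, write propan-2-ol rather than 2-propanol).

2-bromo-2-iodohexan-1-ol

The longest chain bearing the –OH group is 6 carbons long (hexane).
An alcohol (–OH) is the principal characteristic group, giving the suffix -ol.
Number the chain so that numbering from this end puts the hydroxyl group at C-1 rather than C-6.
That gives the hydroxyl at C-1; a bromo group at C-2; an iodo group at C-2.
The substituents are ordered alphabetically, ignoring any di-/tri- multipliers.
The name is 2-bromo-2-iodohexan-1-ol.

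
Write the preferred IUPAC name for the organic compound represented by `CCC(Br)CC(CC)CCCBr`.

The parent chain contains 8 carbons (octane).
Choose the numbering such that the substituent locant set {1,4,6} is lower than {3,5,8} at the first point of difference.
This places bromo groups at C-1 and C-6; an ethyl group at C-4.
Substituent prefixes are cited in alphabetical order (multiplying prefixes like di-/tri- are ignored for ordering).
Assembling the pieces gives 1,6-dibromo-4-ethyloctane.

1,6-dibromo-4-ethyloctane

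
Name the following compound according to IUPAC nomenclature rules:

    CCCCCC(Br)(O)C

The longest chain bearing the –OH group is 7 carbons long (heptane).
The highest-priority functional group is an alcohol (–OH), so the name ends in -ol.
The numbering direction is chosen so that numbering from this end puts the hydroxyl group at C-2 rather than C-6.
With this numbering: the hydroxyl at C-2; a bromo group at C-2.
The name is 2-bromoheptan-2-ol.

2-bromoheptan-2-ol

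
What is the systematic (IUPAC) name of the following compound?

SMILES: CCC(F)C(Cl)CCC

4-chloro-3-fluoroheptane

The parent chain contains 7 carbons (heptane).
Number the chain so that the substituent locant set {3,4} is lower than {4,5} at the first point of difference.
With this numbering: a chloro group at C-4; a fluoro group at C-3.
Substituent prefixes are cited in alphabetical order (multiplying prefixes like di-/tri- are ignored for ordering).
The name is 4-chloro-3-fluoroheptane.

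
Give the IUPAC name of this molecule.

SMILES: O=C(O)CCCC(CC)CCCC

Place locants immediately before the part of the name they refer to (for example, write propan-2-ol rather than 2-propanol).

The longest carbon chain that includes the –COOH group has 9 carbons, so the parent hydride is nonane.
The principal characteristic group is a carboxylic acid (terminal –COOH), named with the suffix -oic acid.
The numbering direction is chosen so that the carboxylic acid carbon is C-1 by definition.
This places an ethyl group at C-5.
The name is 5-ethylnonanoic acid.

5-ethylnonanoic acid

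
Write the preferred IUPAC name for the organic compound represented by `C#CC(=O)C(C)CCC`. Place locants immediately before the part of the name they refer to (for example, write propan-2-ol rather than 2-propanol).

4-methylhept-1-yn-3-one

The longest carbon chain that includes the carbonyl and the multiple bond has 7 carbons, so the parent hydride is heptane.
The principal characteristic group is a ketone (C=O on an internal carbon), named with the suffix -one.
The chain contains a C≡C triple bond, so the unsaturation ending is -yne.
The numbering direction is chosen so that numbering from this end puts the carbonyl group at C-3 rather than C-5.
With this numbering: the carbonyl at C-3; the triple bond between C-1 and C-2; a methyl group at C-4.
Assembling the pieces gives 4-methylhept-1-yn-3-one.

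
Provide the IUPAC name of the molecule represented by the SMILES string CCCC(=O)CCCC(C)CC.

The longest carbon chain that includes the carbonyl has 10 carbons, so the parent hydride is decane.
A ketone (C=O on an internal carbon) is the principal characteristic group, giving the suffix -one.
Number the chain so that numbering from this end puts the carbonyl group at C-4 rather than C-7.
That gives the carbonyl at C-4; a methyl group at C-8.
Putting it together: 8-methyldecan-4-one.

8-methyldecan-4-one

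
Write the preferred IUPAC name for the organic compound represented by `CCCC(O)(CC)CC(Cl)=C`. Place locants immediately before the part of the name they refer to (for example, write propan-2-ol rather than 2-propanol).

2-chloro-4-ethylhept-1-en-4-ol

Counting along the main chain through the –OH group and the multiple bond gives 7 carbons: the parent is heptane.
An alcohol (–OH) is the principal characteristic group, giving the suffix -ol.
A C=C double bond in the chain gives the infix -ene-.
The numbering direction is chosen so that numbering from this end puts the double bond at C-1 rather than C-6.
This places the hydroxyl at C-4; the double bond between C-1 and C-2; a chloro group at C-2; an ethyl group at C-4.
Prefixes are listed alphabetically: chloro, ethyl.
The name is 2-chloro-4-ethylhept-1-en-4-ol.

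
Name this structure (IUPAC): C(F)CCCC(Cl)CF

The longest continuous carbon chain has 6 atoms, so the parent hydride is hexane.
Number the chain so that the substituent locant set {1,2,6} is lower than {1,5,6} at the first point of difference.
With this numbering: a chloro group at C-2; fluoro groups at C-1 and C-6.
The substituents are ordered alphabetically, ignoring any di-/tri- multipliers.
The name is 2-chloro-1,6-difluorohexane.

2-chloro-1,6-difluorohexane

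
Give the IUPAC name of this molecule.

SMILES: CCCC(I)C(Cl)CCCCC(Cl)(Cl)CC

3,3,8-trichloro-9-iodododecane

The longest continuous carbon chain has 12 atoms, so the parent hydride is dodecane.
Number the chain so that the substituent locant set {3,3,8,9} is lower than {4,5,10,10} at the first point of difference.
With this numbering: chloro groups at C-3 (×2) and C-8; an iodo group at C-9.
Prefixes are listed alphabetically: chloro, iodo.
The name is 3,3,8-trichloro-9-iodododecane.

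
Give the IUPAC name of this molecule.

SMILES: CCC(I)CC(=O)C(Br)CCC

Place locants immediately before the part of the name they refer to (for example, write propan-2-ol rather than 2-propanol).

6-bromo-3-iodononan-5-one

The longest chain bearing the carbonyl is 9 carbons long (nonane).
A ketone (C=O on an internal carbon) is the principal characteristic group, giving the suffix -one.
The numbering direction is chosen so that the substituent locant set {3,6} is lower than {4,7} at the first point of difference.
With this numbering: the carbonyl at C-5; a bromo group at C-6; an iodo group at C-3.
Prefixes are listed alphabetically: bromo, iodo.
Putting it together: 6-bromo-3-iodononan-5-one.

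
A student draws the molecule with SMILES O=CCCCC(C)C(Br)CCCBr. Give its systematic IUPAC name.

The longest carbon chain that includes the –CHO group has 9 carbons, so the parent hydride is nonane.
An aldehyde (terminal –CHO) is the principal characteristic group, giving the suffix -al.
The numbering direction is chosen so that the aldehyde carbon is C-1 by definition.
With this numbering: bromo groups at C-6 and C-9; a methyl group at C-5.
Prefixes are listed alphabetically: bromo, methyl.
The name is 6,9-dibromo-5-methylnonanal.

6,9-dibromo-5-methylnonanal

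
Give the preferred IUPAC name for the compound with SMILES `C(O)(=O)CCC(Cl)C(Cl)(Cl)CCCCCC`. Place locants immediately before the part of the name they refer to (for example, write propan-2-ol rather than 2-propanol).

Counting along the main chain through the –COOH group gives 11 carbons: the parent is undecane.
The highest-priority functional group is a carboxylic acid (terminal –COOH), so the name ends in -oic acid.
Choose the numbering such that the carboxylic acid carbon is C-1 by definition.
This places chloro groups at C-4 and C-5 (×2).
Assembling the pieces gives 4,5,5-trichloroundecanoic acid.

4,5,5-trichloroundecanoic acid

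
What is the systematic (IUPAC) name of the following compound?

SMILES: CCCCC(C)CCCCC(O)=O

Counting along the main chain through the –COOH group gives 10 carbons: the parent is decane.
A carboxylic acid (terminal –COOH) is the principal characteristic group, giving the suffix -oic acid.
The numbering direction is chosen so that the carboxylic acid carbon is C-1 by definition.
With this numbering: a methyl group at C-6.
The name is 6-methyldecanoic acid.

6-methyldecanoic acid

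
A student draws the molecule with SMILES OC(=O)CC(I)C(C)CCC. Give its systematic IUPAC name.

The longest carbon chain that includes the –COOH group has 7 carbons, so the parent hydride is heptane.
The principal characteristic group is a carboxylic acid (terminal –COOH), named with the suffix -oic acid.
Number the chain so that the carboxylic acid carbon is C-1 by definition.
This places an iodo group at C-3; a methyl group at C-4.
The substituents are ordered alphabetically, ignoring any di-/tri- multipliers.
The name is 3-iodo-4-methylheptanoic acid.

3-iodo-4-methylheptanoic acid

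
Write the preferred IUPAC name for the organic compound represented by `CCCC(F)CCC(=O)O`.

4-fluoroheptanoic acid

The longest chain bearing the –COOH group is 7 carbons long (heptane).
The principal characteristic group is a carboxylic acid (terminal –COOH), named with the suffix -oic acid.
Choose the numbering such that the carboxylic acid carbon is C-1 by definition.
With this numbering: a fluoro group at C-4.
Assembling the pieces gives 4-fluoroheptanoic acid.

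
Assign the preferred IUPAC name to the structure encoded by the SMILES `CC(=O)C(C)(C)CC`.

The longest chain bearing the carbonyl is 5 carbons long (pentane).
A ketone (C=O on an internal carbon) is the principal characteristic group, giving the suffix -one.
Choose the numbering such that numbering from this end puts the carbonyl group at C-2 rather than C-4.
This places the carbonyl at C-2; two methyl groups at C-3.
Assembling the pieces gives 3,3-dimethylpentan-2-one.

3,3-dimethylpentan-2-one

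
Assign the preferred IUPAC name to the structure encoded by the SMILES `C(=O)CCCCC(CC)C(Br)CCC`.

The longest chain bearing the –CHO group is 10 carbons long (decane).
An aldehyde (terminal –CHO) is the principal characteristic group, giving the suffix -al.
The numbering direction is chosen so that the aldehyde carbon is C-1 by definition.
That gives a bromo group at C-7; an ethyl group at C-6.
Prefixes are listed alphabetically: bromo, ethyl.
Assembling the pieces gives 7-bromo-6-ethyldecanal.

7-bromo-6-ethyldecanal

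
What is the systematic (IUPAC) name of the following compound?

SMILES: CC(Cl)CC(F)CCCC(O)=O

The longest carbon chain that includes the –COOH group has 8 carbons, so the parent hydride is octane.
The highest-priority functional group is a carboxylic acid (terminal –COOH), so the name ends in -oic acid.
The numbering direction is chosen so that the carboxylic acid carbon is C-1 by definition.
With this numbering: a chloro group at C-7; a fluoro group at C-5.
Substituent prefixes are cited in alphabetical order (multiplying prefixes like di-/tri- are ignored for ordering).
Assembling the pieces gives 7-chloro-5-fluorooctanoic acid.

7-chloro-5-fluorooctanoic acid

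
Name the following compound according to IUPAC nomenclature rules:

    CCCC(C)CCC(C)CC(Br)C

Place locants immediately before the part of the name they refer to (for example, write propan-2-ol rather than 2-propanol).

2-bromo-4,7-dimethyldecane

The longest continuous carbon chain has 10 atoms, so the parent hydride is decane.
Choose the numbering such that the substituent locant set {2,4,7} is lower than {4,7,9} at the first point of difference.
That gives a bromo group at C-2; methyl groups at C-4 and C-7.
Prefixes are listed alphabetically: bromo, methyl.
Assembling the pieces gives 2-bromo-4,7-dimethyldecane.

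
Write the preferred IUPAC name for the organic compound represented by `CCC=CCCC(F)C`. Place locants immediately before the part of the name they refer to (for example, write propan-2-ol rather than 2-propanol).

7-fluorooct-3-ene

The longest chain bearing the multiple bond is 8 carbons long (octane).
There is one C=C double bond, indicated by the ending -ene.
The numbering direction is chosen so that numbering from this end puts the double bond at C-3 rather than C-5.
That gives the double bond between C-3 and C-4; a fluoro group at C-7.
The name is 7-fluorooct-3-ene.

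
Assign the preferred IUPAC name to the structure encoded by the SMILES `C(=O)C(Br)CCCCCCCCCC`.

Counting along the main chain through the –CHO group gives 12 carbons: the parent is dodecane.
The principal characteristic group is an aldehyde (terminal –CHO), named with the suffix -al.
Choose the numbering such that the aldehyde carbon is C-1 by definition.
This places a bromo group at C-2.
The name is 2-bromododecanal.

2-bromododecanal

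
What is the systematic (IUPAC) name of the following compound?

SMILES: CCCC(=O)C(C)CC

3-methylheptan-4-one

The longest chain bearing the carbonyl is 7 carbons long (heptane).
The highest-priority functional group is a ketone (C=O on an internal carbon), so the name ends in -one.
The numbering direction is chosen so that the substituent locant set {3} is lower than {5} at the first point of difference.
This places the carbonyl at C-4; a methyl group at C-3.
Putting it together: 3-methylheptan-4-one.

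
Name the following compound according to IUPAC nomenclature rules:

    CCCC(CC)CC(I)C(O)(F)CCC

The longest carbon chain that includes the –OH group has 10 carbons, so the parent hydride is decane.
The highest-priority functional group is an alcohol (–OH), so the name ends in -ol.
The numbering direction is chosen so that numbering from this end puts the hydroxyl group at C-4 rather than C-7.
That gives the hydroxyl at C-4; an ethyl group at C-7; a fluoro group at C-4; an iodo group at C-5.
Prefixes are listed alphabetically: ethyl, fluoro, iodo.
The name is 7-ethyl-4-fluoro-5-iododecan-4-ol.

7-ethyl-4-fluoro-5-iododecan-4-ol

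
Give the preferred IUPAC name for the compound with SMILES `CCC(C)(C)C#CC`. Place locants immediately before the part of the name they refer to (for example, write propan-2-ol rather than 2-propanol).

4,4-dimethylhex-2-yne

The longest chain bearing the multiple bond is 6 carbons long (hexane).
A C≡C triple bond in the chain gives the infix -yne-.
The numbering direction is chosen so that numbering from this end puts the triple bond at C-2 rather than C-4.
That gives the triple bond between C-2 and C-3; two methyl groups at C-4.
Putting it together: 4,4-dimethylhex-2-yne.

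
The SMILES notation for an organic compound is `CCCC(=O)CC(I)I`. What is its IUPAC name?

The longest carbon chain that includes the carbonyl has 6 carbons, so the parent hydride is hexane.
A ketone (C=O on an internal carbon) is the principal characteristic group, giving the suffix -one.
Choose the numbering such that numbering from this end puts the carbonyl group at C-3 rather than C-4.
That gives the carbonyl at C-3; two iodo groups at C-1.
Assembling the pieces gives 1,1-diiodohexan-3-one.

1,1-diiodohexan-3-one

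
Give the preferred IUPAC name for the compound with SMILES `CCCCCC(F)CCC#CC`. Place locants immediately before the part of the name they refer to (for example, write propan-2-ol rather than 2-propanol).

6-fluoroundec-2-yne

The longest chain bearing the multiple bond is 11 carbons long (undecane).
There is one C≡C triple bond, indicated by the ending -yne.
Choose the numbering such that numbering from this end puts the triple bond at C-2 rather than C-9.
That gives the triple bond between C-2 and C-3; a fluoro group at C-6.
The name is 6-fluoroundec-2-yne.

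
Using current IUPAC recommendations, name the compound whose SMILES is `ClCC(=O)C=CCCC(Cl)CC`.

1,7-dichloronon-3-en-2-one

The longest carbon chain that includes the carbonyl and the multiple bond has 9 carbons, so the parent hydride is nonane.
A ketone (C=O on an internal carbon) is the principal characteristic group, giving the suffix -one.
The chain contains a C=C double bond, so the unsaturation ending is -ene.
Choose the numbering such that numbering from this end puts the carbonyl group at C-2 rather than C-8.
That gives the carbonyl at C-2; the double bond between C-3 and C-4; chloro groups at C-1 and C-7.
Putting it together: 1,7-dichloronon-3-en-2-one.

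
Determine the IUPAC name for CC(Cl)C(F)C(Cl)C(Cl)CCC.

The longest carbon chain is 8 atoms: the parent is octane.
The numbering direction is chosen so that the substituent locant set {2,3,4,5} is lower than {4,5,6,7} at the first point of difference.
This places chloro groups at C-2 and C-4 and C-5; a fluoro group at C-3.
Substituent prefixes are cited in alphabetical order (multiplying prefixes like di-/tri- are ignored for ordering).
Putting it together: 2,4,5-trichloro-3-fluorooctane.

2,4,5-trichloro-3-fluorooctane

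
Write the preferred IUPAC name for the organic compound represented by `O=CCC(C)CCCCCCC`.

3-methyldecanal

The longest chain bearing the –CHO group is 10 carbons long (decane).
The principal characteristic group is an aldehyde (terminal –CHO), named with the suffix -al.
Choose the numbering such that the aldehyde carbon is C-1 by definition.
This places a methyl group at C-3.
The name is 3-methyldecanal.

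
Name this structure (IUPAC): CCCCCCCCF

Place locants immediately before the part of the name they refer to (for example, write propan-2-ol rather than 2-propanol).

The parent chain contains 8 carbons (octane).
Choose the numbering such that the substituent locant set {1} is lower than {8} at the first point of difference.
With this numbering: a fluoro group at C-1.
Putting it together: 1-fluorooctane.

1-fluorooctane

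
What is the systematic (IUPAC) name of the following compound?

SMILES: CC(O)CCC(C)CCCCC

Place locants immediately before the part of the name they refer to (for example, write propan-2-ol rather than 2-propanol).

5-methyldecan-2-ol

The longest carbon chain that includes the –OH group has 10 carbons, so the parent hydride is decane.
An alcohol (–OH) is the principal characteristic group, giving the suffix -ol.
The numbering direction is chosen so that numbering from this end puts the hydroxyl group at C-2 rather than C-9.
That gives the hydroxyl at C-2; a methyl group at C-5.
Putting it together: 5-methyldecan-2-ol.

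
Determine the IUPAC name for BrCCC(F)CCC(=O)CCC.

9-bromo-7-fluorononan-4-one

Counting along the main chain through the carbonyl gives 9 carbons: the parent is nonane.
The highest-priority functional group is a ketone (C=O on an internal carbon), so the name ends in -one.
The numbering direction is chosen so that numbering from this end puts the carbonyl group at C-4 rather than C-6.
That gives the carbonyl at C-4; a bromo group at C-9; a fluoro group at C-7.
Prefixes are listed alphabetically: bromo, fluoro.
Assembling the pieces gives 9-bromo-7-fluorononan-4-one.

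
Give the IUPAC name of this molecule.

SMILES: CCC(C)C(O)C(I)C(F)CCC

6-fluoro-5-iodo-3-methylnonan-4-ol

Counting along the main chain through the –OH group gives 9 carbons: the parent is nonane.
The highest-priority functional group is an alcohol (–OH), so the name ends in -ol.
Choose the numbering such that numbering from this end puts the hydroxyl group at C-4 rather than C-6.
That gives the hydroxyl at C-4; a fluoro group at C-6; an iodo group at C-5; a methyl group at C-3.
Substituent prefixes are cited in alphabetical order (multiplying prefixes like di-/tri- are ignored for ordering).
The name is 6-fluoro-5-iodo-3-methylnonan-4-ol.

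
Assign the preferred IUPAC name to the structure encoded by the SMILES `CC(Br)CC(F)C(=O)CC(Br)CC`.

2,7-dibromo-4-fluorononan-5-one

The longest carbon chain that includes the carbonyl has 9 carbons, so the parent hydride is nonane.
A ketone (C=O on an internal carbon) is the principal characteristic group, giving the suffix -one.
The numbering direction is chosen so that the substituent locant set {2,4,7} is lower than {3,6,8} at the first point of difference.
This places the carbonyl at C-5; bromo groups at C-2 and C-7; a fluoro group at C-4.
The substituents are ordered alphabetically, ignoring any di-/tri- multipliers.
Putting it together: 2,7-dibromo-4-fluorononan-5-one.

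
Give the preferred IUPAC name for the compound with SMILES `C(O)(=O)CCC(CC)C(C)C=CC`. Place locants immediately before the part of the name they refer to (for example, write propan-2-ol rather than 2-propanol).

4-ethyl-5-methyloct-6-enoic acid

The longest chain bearing the –COOH group and the multiple bond is 8 carbons long (octane).
The principal characteristic group is a carboxylic acid (terminal –COOH), named with the suffix -oic acid.
A C=C double bond in the chain gives the infix -ene-.
Choose the numbering such that the carboxylic acid carbon is C-1 by definition.
This places the double bond between C-6 and C-7; an ethyl group at C-4; a methyl group at C-5.
Substituent prefixes are cited in alphabetical order (multiplying prefixes like di-/tri- are ignored for ordering).
The name is 4-ethyl-5-methyloct-6-enoic acid.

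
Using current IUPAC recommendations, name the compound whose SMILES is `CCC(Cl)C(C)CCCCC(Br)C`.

2-bromo-8-chloro-7-methyldecane

The parent chain contains 10 carbons (decane).
Number the chain so that the substituent locant set {2,7,8} is lower than {3,4,9} at the first point of difference.
With this numbering: a bromo group at C-2; a chloro group at C-8; a methyl group at C-7.
Substituent prefixes are cited in alphabetical order (multiplying prefixes like di-/tri- are ignored for ordering).
Putting it together: 2-bromo-8-chloro-7-methyldecane.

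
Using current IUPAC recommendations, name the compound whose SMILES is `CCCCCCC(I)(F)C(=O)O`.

2-fluoro-2-iodooctanoic acid

The longest carbon chain that includes the –COOH group has 8 carbons, so the parent hydride is octane.
The highest-priority functional group is a carboxylic acid (terminal –COOH), so the name ends in -oic acid.
Choose the numbering such that the carboxylic acid carbon is C-1 by definition.
With this numbering: a fluoro group at C-2; an iodo group at C-2.
Prefixes are listed alphabetically: fluoro, iodo.
The name is 2-fluoro-2-iodooctanoic acid.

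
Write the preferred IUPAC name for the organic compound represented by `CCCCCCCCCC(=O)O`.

The longest chain bearing the –COOH group is 10 carbons long (decane).
A carboxylic acid (terminal –COOH) is the principal characteristic group, giving the suffix -oic acid.
The numbering direction is chosen so that the carboxylic acid carbon is C-1 by definition.
Putting it together: decanoic acid.

decanoic acid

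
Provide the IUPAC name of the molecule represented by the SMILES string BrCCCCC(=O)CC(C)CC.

1-bromo-7-methylnonan-5-one

Counting along the main chain through the carbonyl gives 9 carbons: the parent is nonane.
The principal characteristic group is a ketone (C=O on an internal carbon), named with the suffix -one.
The numbering direction is chosen so that the substituent locant set {1,7} is lower than {3,9} at the first point of difference.
With this numbering: the carbonyl at C-5; a bromo group at C-1; a methyl group at C-7.
Prefixes are listed alphabetically: bromo, methyl.
The name is 1-bromo-7-methylnonan-5-one.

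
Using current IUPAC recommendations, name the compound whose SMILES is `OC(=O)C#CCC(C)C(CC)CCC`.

The longest carbon chain that includes the –COOH group and the multiple bond has 9 carbons, so the parent hydride is nonane.
A carboxylic acid (terminal –COOH) is the principal characteristic group, giving the suffix -oic acid.
The chain contains a C≡C triple bond, so the unsaturation ending is -yne.
The numbering direction is chosen so that the carboxylic acid carbon is C-1 by definition.
With this numbering: the triple bond between C-2 and C-3; an ethyl group at C-6; a methyl group at C-5.
The substituents are ordered alphabetically, ignoring any di-/tri- multipliers.
The name is 6-ethyl-5-methylnon-2-ynoic acid.

6-ethyl-5-methylnon-2-ynoic acid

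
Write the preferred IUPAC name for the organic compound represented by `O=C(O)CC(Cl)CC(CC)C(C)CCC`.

Counting along the main chain through the –COOH group gives 9 carbons: the parent is nonane.
The highest-priority functional group is a carboxylic acid (terminal –COOH), so the name ends in -oic acid.
Choose the numbering such that the carboxylic acid carbon is C-1 by definition.
This places a chloro group at C-3; an ethyl group at C-5; a methyl group at C-6.
Substituent prefixes are cited in alphabetical order (multiplying prefixes like di-/tri- are ignored for ordering).
Assembling the pieces gives 3-chloro-5-ethyl-6-methylnonanoic acid.

3-chloro-5-ethyl-6-methylnonanoic acid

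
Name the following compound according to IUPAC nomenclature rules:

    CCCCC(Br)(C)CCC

4-bromo-4-methyloctane

The longest continuous carbon chain has 8 atoms, so the parent hydride is octane.
The numbering direction is chosen so that the substituent locant set {4,4} is lower than {5,5} at the first point of difference.
That gives a bromo group at C-4; a methyl group at C-4.
Prefixes are listed alphabetically: bromo, methyl.
Putting it together: 4-bromo-4-methyloctane.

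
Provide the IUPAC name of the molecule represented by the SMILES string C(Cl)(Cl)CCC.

1,1-dichlorobutane

The longest carbon chain is 4 atoms: the parent is butane.
The numbering direction is chosen so that the substituent locant set {1,1} is lower than {4,4} at the first point of difference.
This places two chloro groups at C-1.
Assembling the pieces gives 1,1-dichlorobutane.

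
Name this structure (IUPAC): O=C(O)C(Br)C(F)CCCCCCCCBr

The longest chain bearing the –COOH group is 11 carbons long (undecane).
The principal characteristic group is a carboxylic acid (terminal –COOH), named with the suffix -oic acid.
The numbering direction is chosen so that the carboxylic acid carbon is C-1 by definition.
This places bromo groups at C-2 and C-11; a fluoro group at C-3.
Prefixes are listed alphabetically: bromo, fluoro.
Putting it together: 2,11-dibromo-3-fluoroundecanoic acid.

2,11-dibromo-3-fluoroundecanoic acid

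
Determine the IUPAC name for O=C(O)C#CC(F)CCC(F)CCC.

4,7-difluorodec-2-ynoic acid

The longest carbon chain that includes the –COOH group and the multiple bond has 10 carbons, so the parent hydride is decane.
The principal characteristic group is a carboxylic acid (terminal –COOH), named with the suffix -oic acid.
A C≡C triple bond in the chain gives the infix -yne-.
Number the chain so that the carboxylic acid carbon is C-1 by definition.
That gives the triple bond between C-2 and C-3; fluoro groups at C-4 and C-7.
Putting it together: 4,7-difluorodec-2-ynoic acid.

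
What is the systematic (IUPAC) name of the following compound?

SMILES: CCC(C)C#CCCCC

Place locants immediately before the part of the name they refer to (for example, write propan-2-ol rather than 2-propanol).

Counting along the main chain through the multiple bond gives 9 carbons: the parent is nonane.
There is one C≡C triple bond, indicated by the ending -yne.
Choose the numbering such that numbering from this end puts the triple bond at C-4 rather than C-5.
That gives the triple bond between C-4 and C-5; a methyl group at C-3.
Assembling the pieces gives 3-methylnon-4-yne.

3-methylnon-4-yne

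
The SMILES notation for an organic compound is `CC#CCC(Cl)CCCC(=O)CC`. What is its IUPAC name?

The longest chain bearing the carbonyl and the multiple bond is 11 carbons long (undecane).
The principal characteristic group is a ketone (C=O on an internal carbon), named with the suffix -one.
The chain contains a C≡C triple bond, so the unsaturation ending is -yne.
Choose the numbering such that numbering from this end puts the carbonyl group at C-3 rather than C-9.
That gives the carbonyl at C-3; the triple bond between C-9 and C-10; a chloro group at C-7.
The name is 7-chloroundec-9-yn-3-one.

7-chloroundec-9-yn-3-one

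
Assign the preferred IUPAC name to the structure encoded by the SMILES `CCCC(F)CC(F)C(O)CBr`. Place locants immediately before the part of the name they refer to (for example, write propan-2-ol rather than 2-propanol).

1-bromo-3,5-difluorooctan-2-ol

The longest carbon chain that includes the –OH group has 8 carbons, so the parent hydride is octane.
An alcohol (–OH) is the principal characteristic group, giving the suffix -ol.
The numbering direction is chosen so that numbering from this end puts the hydroxyl group at C-2 rather than C-7.
With this numbering: the hydroxyl at C-2; a bromo group at C-1; fluoro groups at C-3 and C-5.
Substituent prefixes are cited in alphabetical order (multiplying prefixes like di-/tri- are ignored for ordering).
The name is 1-bromo-3,5-difluorooctan-2-ol.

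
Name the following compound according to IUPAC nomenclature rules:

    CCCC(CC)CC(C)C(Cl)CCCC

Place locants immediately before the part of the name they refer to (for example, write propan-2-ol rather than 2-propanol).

The parent chain contains 11 carbons (undecane).
Number the chain so that the substituent locant set {4,6,7} is lower than {5,6,8} at the first point of difference.
That gives a chloro group at C-7; an ethyl group at C-4; a methyl group at C-6.
The substituents are ordered alphabetically, ignoring any di-/tri- multipliers.
Assembling the pieces gives 7-chloro-4-ethyl-6-methylundecane.

7-chloro-4-ethyl-6-methylundecane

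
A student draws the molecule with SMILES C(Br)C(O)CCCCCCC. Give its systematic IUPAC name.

1-bromononan-2-ol

The longest chain bearing the –OH group is 9 carbons long (nonane).
An alcohol (–OH) is the principal characteristic group, giving the suffix -ol.
The numbering direction is chosen so that numbering from this end puts the hydroxyl group at C-2 rather than C-8.
That gives the hydroxyl at C-2; a bromo group at C-1.
Putting it together: 1-bromononan-2-ol.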